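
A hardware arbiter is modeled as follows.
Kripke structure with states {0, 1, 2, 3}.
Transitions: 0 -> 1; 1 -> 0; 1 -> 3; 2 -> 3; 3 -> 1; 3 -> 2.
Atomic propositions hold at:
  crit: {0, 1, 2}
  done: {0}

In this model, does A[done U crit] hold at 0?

Yes

A[done U crit]: least fixpoint, start Z0 = Sat(crit) = {0, 1, 2}, add states in Sat(done) with every successor in Z. Already a fixed point.
Sat(A[done U crit]) = {0, 1, 2}
0 ∈ Sat(A[done U crit]) = {0, 1, 2}, so the formula holds at 0.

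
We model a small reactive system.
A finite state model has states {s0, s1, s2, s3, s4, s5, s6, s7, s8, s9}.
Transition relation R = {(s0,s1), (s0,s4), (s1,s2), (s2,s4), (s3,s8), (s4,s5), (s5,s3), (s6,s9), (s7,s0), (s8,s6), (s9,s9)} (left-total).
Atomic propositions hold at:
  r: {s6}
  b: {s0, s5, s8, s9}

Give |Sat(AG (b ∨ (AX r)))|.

Sat(AX r) = {s : every successor in {s6}} = {s8}
Sat(b ∨ (AX r)) = {s0, s5, s8, s9}
AG (b ∨ (AX r)): greatest fixpoint, start Z0 = {s0, s5, s8, s9}, keep only states in Sat with every successor in Z. Z1 = {s9}; fixed.
Sat(AG (b ∨ (AX r))) = {s9}
|Sat(AG (b ∨ (AX r)))| = |{s9}| = 1.

1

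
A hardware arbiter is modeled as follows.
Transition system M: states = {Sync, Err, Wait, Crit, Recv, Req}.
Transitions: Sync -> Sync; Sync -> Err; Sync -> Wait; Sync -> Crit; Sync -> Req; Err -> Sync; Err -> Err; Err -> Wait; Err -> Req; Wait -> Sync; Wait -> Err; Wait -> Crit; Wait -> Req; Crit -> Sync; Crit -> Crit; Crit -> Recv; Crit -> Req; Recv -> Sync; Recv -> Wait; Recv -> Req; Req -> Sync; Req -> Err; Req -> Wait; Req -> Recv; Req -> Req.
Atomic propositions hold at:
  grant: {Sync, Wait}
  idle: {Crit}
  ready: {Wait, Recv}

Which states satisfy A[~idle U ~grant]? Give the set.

{Err, Crit, Recv, Req}

Sat(~idle) = {Sync, Err, Wait, Recv, Req}
Sat(~grant) = {Err, Crit, Recv, Req}
A[~idle U ~grant]: least fixpoint, start Z0 = Sat(~grant) = {Err, Crit, Recv, Req}, add states in Sat(~idle) with every successor in Z. Already a fixed point.
Sat(A[~idle U ~grant]) = {Err, Crit, Recv, Req}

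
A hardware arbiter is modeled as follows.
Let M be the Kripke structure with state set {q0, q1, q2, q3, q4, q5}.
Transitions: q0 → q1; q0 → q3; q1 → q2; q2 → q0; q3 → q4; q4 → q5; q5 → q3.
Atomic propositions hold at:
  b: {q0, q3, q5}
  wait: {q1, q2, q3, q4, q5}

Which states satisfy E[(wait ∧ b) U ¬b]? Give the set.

Sat(wait ∧ b) = {q3, q5}
Sat(¬b) = {q1, q2, q4}
E[(wait ∧ b) U ¬b]: least fixpoint, start Z0 = Sat(¬b) = {q1, q2, q4}, add states in Sat(wait ∧ b) with some successor in Z. Z1 = {q1, q2, q3, q4}; Z2 = {q1, q2, q3, q4, q5}; fixed.
Sat(E[(wait ∧ b) U ¬b]) = {q1, q2, q3, q4, q5}

{q1, q2, q3, q4, q5}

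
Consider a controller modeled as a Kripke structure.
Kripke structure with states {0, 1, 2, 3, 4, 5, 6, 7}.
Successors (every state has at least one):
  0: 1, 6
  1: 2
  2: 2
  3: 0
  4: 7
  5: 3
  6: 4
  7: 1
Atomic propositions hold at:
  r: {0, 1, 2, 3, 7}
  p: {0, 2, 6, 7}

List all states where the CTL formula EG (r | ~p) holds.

Sat(~p) = {1, 3, 4, 5}
Sat(r | ~p) = {0, 1, 2, 3, 4, 5, 7}
EG (r | ~p): greatest fixpoint, start Z0 = {0, 1, 2, 3, 4, 5, 7}, keep only states in Sat with some successor in Z. Already a fixed point.
Sat(EG (r | ~p)) = {0, 1, 2, 3, 4, 5, 7}

{0, 1, 2, 3, 4, 5, 7}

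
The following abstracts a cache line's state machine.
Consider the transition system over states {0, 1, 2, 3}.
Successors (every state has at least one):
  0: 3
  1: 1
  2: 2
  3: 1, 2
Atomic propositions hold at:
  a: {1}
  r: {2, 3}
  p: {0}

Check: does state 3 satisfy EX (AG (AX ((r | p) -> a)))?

Yes

Sat(r | p) = {0, 2, 3}
Sat((r | p) -> a) = {1}
Sat(AX ((r | p) -> a)) = {s : every successor in {1}} = {1}
AG (AX ((r | p) -> a)): greatest fixpoint, start Z0 = {1}, keep only states in Sat with every successor in Z. Already a fixed point.
Sat(AG (AX ((r | p) -> a))) = {1}
Sat(EX (AG (AX ((r | p) -> a)))) = {s : some successor in {1}} = {1, 3}
3 ∈ Sat(EX (AG (AX ((r | p) -> a)))) = {1, 3}, so the formula holds at 3.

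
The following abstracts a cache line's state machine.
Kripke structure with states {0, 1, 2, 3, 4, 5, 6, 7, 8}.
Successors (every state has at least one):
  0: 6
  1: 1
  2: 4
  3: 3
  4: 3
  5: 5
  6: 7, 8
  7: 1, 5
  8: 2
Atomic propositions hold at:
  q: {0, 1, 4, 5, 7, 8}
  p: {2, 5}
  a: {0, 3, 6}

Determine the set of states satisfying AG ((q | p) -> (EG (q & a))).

Sat(q | p) = {0, 1, 2, 4, 5, 7, 8}
Sat(q & a) = {0}
EG (q & a): greatest fixpoint, start Z0 = {0}, keep only states in Sat with some successor in Z. Z1 = ∅; fixed.
Sat(EG (q & a)) = ∅
Sat((q | p) -> (EG (q & a))) = {3, 6}
AG ((q | p) -> (EG (q & a))): greatest fixpoint, start Z0 = {3, 6}, keep only states in Sat with every successor in Z. Z1 = {3}; fixed.
Sat(AG ((q | p) -> (EG (q & a)))) = {3}

{3}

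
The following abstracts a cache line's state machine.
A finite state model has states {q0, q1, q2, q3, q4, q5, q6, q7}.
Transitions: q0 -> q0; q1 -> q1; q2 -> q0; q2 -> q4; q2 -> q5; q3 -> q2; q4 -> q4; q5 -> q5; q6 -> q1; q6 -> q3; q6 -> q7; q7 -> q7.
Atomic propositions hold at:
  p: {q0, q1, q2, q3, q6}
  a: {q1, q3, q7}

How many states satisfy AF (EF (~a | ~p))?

7

Sat(~a) = {q0, q2, q4, q5, q6}
Sat(~p) = {q4, q5, q7}
Sat(~a | ~p) = {q0, q2, q4, q5, q6, q7}
EF (~a | ~p): least fixpoint, start Z0 = {q0, q2, q4, q5, q6, q7}, add states with some successor in Z. Z1 = {q0, q2, q3, q4, q5, q6, q7}; fixed.
Sat(EF (~a | ~p)) = {q0, q2, q3, q4, q5, q6, q7}
AF (EF (~a | ~p)): least fixpoint, start Z0 = {q0, q2, q3, q4, q5, q6, q7}, add states with every successor in Z. Already a fixed point.
Sat(AF (EF (~a | ~p))) = {q0, q2, q3, q4, q5, q6, q7}
|Sat(AF (EF (~a | ~p)))| = |{q0, q2, q3, q4, q5, q6, q7}| = 7.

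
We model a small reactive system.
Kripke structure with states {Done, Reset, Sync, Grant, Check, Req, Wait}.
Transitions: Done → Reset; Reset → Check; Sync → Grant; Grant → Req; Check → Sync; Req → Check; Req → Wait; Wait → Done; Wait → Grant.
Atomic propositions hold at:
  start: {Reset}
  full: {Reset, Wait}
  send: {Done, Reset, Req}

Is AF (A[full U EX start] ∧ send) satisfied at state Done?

Sat(EX start) = {s : some successor in {Reset}} = {Done}
A[full U EX start]: least fixpoint, start Z0 = Sat(EX start) = {Done}, add states in Sat(full) with every successor in Z. Already a fixed point.
Sat(A[full U EX start]) = {Done}
Sat(A[full U EX start] ∧ send) = {Done}
AF (A[full U EX start] ∧ send): least fixpoint, start Z0 = {Done}, add states with every successor in Z. Already a fixed point.
Sat(AF (A[full U EX start] ∧ send)) = {Done}
Done ∈ Sat(AF (A[full U EX start] ∧ send)) = {Done}, so the formula holds at Done.

Yes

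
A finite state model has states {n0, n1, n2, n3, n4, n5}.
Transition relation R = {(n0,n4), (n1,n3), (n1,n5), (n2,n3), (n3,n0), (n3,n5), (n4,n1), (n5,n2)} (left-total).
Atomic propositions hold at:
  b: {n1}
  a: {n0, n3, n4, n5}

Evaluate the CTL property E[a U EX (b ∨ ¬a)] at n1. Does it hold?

Sat(¬a) = {n1, n2}
Sat(b ∨ ¬a) = {n1, n2}
Sat(EX (b ∨ ¬a)) = {s : some successor in {n1, n2}} = {n4, n5}
E[a U EX (b ∨ ¬a)]: least fixpoint, start Z0 = Sat(EX (b ∨ ¬a)) = {n4, n5}, add states in Sat(a) with some successor in Z. Z1 = {n0, n3, n4, n5}; fixed.
Sat(E[a U EX (b ∨ ¬a)]) = {n0, n3, n4, n5}
n1 ∉ Sat(E[a U EX (b ∨ ¬a)]) = {n0, n3, n4, n5}, so the formula does not hold at n1.

No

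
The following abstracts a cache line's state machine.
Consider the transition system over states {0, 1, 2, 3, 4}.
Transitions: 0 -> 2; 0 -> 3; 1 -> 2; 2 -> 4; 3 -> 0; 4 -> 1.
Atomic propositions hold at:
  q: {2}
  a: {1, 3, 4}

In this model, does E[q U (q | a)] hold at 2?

Yes

Sat(q | a) = {1, 2, 3, 4}
E[q U (q | a)]: least fixpoint, start Z0 = Sat((q | a)) = {1, 2, 3, 4}, add states in Sat(q) with some successor in Z. Already a fixed point.
Sat(E[q U (q | a)]) = {1, 2, 3, 4}
2 ∈ Sat(E[q U (q | a)]) = {1, 2, 3, 4}, so the formula holds at 2.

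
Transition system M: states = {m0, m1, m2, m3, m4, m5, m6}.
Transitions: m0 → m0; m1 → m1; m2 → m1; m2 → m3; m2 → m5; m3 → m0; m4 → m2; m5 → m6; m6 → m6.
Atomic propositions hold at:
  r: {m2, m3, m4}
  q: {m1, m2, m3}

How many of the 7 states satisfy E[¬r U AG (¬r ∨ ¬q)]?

4

Sat(¬r) = {m0, m1, m5, m6}
Sat(¬q) = {m0, m4, m5, m6}
Sat(¬r ∨ ¬q) = {m0, m1, m4, m5, m6}
AG (¬r ∨ ¬q): greatest fixpoint, start Z0 = {m0, m1, m4, m5, m6}, keep only states in Sat with every successor in Z. Z1 = {m0, m1, m5, m6}; fixed.
Sat(AG (¬r ∨ ¬q)) = {m0, m1, m5, m6}
E[¬r U AG (¬r ∨ ¬q)]: least fixpoint, start Z0 = Sat(AG (¬r ∨ ¬q)) = {m0, m1, m5, m6}, add states in Sat(¬r) with some successor in Z. Already a fixed point.
Sat(E[¬r U AG (¬r ∨ ¬q)]) = {m0, m1, m5, m6}
|Sat(E[¬r U AG (¬r ∨ ¬q)])| = |{m0, m1, m5, m6}| = 4.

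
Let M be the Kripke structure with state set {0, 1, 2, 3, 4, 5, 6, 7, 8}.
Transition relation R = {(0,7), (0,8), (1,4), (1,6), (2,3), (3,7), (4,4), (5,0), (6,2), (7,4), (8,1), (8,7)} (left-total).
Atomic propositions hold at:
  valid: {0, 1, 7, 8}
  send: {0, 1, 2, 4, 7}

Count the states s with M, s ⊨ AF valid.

AF valid: least fixpoint, start Z0 = {0, 1, 7, 8}, add states with every successor in Z. Z1 = {0, 1, 3, 5, 7, 8}; Z2 = {0, 1, 2, 3, 5, 7, 8}; Z3 = {0, 1, 2, 3, 5, 6, 7, 8}; fixed.
Sat(AF valid) = {0, 1, 2, 3, 5, 6, 7, 8}
|Sat(AF valid)| = |{0, 1, 2, 3, 5, 6, 7, 8}| = 8.

8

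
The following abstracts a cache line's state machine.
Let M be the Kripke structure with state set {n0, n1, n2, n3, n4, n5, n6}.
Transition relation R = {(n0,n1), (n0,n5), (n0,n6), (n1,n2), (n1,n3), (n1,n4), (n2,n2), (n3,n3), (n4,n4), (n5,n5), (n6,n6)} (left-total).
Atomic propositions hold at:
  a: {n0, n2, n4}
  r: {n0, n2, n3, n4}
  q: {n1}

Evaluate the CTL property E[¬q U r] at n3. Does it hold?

Yes

Sat(¬q) = {n0, n2, n3, n4, n5, n6}
E[¬q U r]: least fixpoint, start Z0 = Sat(r) = {n0, n2, n3, n4}, add states in Sat(¬q) with some successor in Z. Already a fixed point.
Sat(E[¬q U r]) = {n0, n2, n3, n4}
n3 ∈ Sat(E[¬q U r]) = {n0, n2, n3, n4}, so the formula holds at n3.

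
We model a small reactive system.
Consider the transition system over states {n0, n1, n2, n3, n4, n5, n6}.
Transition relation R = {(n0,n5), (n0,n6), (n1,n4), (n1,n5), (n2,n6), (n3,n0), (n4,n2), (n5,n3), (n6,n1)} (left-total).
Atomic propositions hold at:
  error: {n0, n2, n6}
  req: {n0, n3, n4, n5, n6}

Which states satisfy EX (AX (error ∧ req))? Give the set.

{n4, n5}

Sat(error ∧ req) = {n0, n6}
Sat(AX (error ∧ req)) = {s : every successor in {n0, n6}} = {n2, n3}
Sat(EX (AX (error ∧ req))) = {s : some successor in {n2, n3}} = {n4, n5}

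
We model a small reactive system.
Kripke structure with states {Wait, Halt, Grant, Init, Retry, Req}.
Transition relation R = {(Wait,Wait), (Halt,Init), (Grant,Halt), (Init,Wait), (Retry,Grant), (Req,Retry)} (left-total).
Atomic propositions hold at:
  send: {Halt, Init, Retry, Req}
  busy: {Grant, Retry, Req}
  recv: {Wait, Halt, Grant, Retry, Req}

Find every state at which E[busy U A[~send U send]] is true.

{Halt, Grant, Init, Retry, Req}

Sat(~send) = {Wait, Grant}
A[~send U send]: least fixpoint, start Z0 = Sat(send) = {Halt, Init, Retry, Req}, add states in Sat(~send) with every successor in Z. Z1 = {Halt, Grant, Init, Retry, Req}; fixed.
Sat(A[~send U send]) = {Halt, Grant, Init, Retry, Req}
E[busy U A[~send U send]]: least fixpoint, start Z0 = Sat(A[~send U send]) = {Halt, Grant, Init, Retry, Req}, add states in Sat(busy) with some successor in Z. Already a fixed point.
Sat(E[busy U A[~send U send]]) = {Halt, Grant, Init, Retry, Req}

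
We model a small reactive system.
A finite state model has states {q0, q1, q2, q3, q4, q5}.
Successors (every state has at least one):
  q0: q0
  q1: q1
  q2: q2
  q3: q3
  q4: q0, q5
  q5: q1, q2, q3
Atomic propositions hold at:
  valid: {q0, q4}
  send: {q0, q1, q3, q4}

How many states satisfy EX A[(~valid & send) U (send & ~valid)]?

3

Sat(~valid) = {q1, q2, q3, q5}
Sat(~valid & send) = {q1, q3}
Sat(send & ~valid) = {q1, q3}
A[(~valid & send) U (send & ~valid)]: least fixpoint, start Z0 = Sat((send & ~valid)) = {q1, q3}, add states in Sat(~valid & send) with every successor in Z. Already a fixed point.
Sat(A[(~valid & send) U (send & ~valid)]) = {q1, q3}
Sat(EX A[(~valid & send) U (send & ~valid)]) = {s : some successor in {q1, q3}} = {q1, q3, q5}
|Sat(EX A[(~valid & send) U (send & ~valid)])| = |{q1, q3, q5}| = 3.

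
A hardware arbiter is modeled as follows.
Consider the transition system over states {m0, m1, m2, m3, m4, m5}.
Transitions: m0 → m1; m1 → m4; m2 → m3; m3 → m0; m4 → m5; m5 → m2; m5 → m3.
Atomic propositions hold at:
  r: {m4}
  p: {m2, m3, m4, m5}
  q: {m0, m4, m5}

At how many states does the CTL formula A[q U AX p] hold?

Sat(AX p) = {s : every successor in {m2, m3, m4, m5}} = {m1, m2, m4, m5}
A[q U AX p]: least fixpoint, start Z0 = Sat(AX p) = {m1, m2, m4, m5}, add states in Sat(q) with every successor in Z. Z1 = {m0, m1, m2, m4, m5}; fixed.
Sat(A[q U AX p]) = {m0, m1, m2, m4, m5}
|Sat(A[q U AX p])| = |{m0, m1, m2, m4, m5}| = 5.

5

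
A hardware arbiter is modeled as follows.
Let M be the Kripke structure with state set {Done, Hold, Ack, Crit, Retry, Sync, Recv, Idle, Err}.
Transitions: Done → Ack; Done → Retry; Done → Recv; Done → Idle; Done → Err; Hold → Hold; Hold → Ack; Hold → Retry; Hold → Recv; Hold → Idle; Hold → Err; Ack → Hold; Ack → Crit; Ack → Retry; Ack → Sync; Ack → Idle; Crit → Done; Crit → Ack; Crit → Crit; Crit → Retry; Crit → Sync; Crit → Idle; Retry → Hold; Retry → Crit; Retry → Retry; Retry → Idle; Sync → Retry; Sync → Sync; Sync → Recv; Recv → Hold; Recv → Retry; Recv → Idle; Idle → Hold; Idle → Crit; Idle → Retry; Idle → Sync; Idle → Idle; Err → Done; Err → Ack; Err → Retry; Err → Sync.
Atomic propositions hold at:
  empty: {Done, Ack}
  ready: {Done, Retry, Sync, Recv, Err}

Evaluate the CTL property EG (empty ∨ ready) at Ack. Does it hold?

Sat(empty ∨ ready) = {Done, Ack, Retry, Sync, Recv, Err}
EG (empty ∨ ready): greatest fixpoint, start Z0 = {Done, Ack, Retry, Sync, Recv, Err}, keep only states in Sat with some successor in Z. Already a fixed point.
Sat(EG (empty ∨ ready)) = {Done, Ack, Retry, Sync, Recv, Err}
Ack ∈ Sat(EG (empty ∨ ready)) = {Done, Ack, Retry, Sync, Recv, Err}, so the formula holds at Ack.

Yes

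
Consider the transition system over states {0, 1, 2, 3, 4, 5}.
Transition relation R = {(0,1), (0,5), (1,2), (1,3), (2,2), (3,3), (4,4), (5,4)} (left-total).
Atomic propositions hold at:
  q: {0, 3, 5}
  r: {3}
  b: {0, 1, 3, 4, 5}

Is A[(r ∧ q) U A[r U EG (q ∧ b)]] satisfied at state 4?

Sat(r ∧ q) = {3}
Sat(q ∧ b) = {0, 3, 5}
EG (q ∧ b): greatest fixpoint, start Z0 = {0, 3, 5}, keep only states in Sat with some successor in Z. Z1 = {0, 3}; Z2 = {3}; fixed.
Sat(EG (q ∧ b)) = {3}
A[r U EG (q ∧ b)]: least fixpoint, start Z0 = Sat(EG (q ∧ b)) = {3}, add states in Sat(r) with every successor in Z. Already a fixed point.
Sat(A[r U EG (q ∧ b)]) = {3}
A[(r ∧ q) U A[r U EG (q ∧ b)]]: least fixpoint, start Z0 = Sat(A[r U EG (q ∧ b)]) = {3}, add states in Sat(r ∧ q) with every successor in Z. Already a fixed point.
Sat(A[(r ∧ q) U A[r U EG (q ∧ b)]]) = {3}
4 ∉ Sat(A[(r ∧ q) U A[r U EG (q ∧ b)]]) = {3}, so the formula does not hold at 4.

No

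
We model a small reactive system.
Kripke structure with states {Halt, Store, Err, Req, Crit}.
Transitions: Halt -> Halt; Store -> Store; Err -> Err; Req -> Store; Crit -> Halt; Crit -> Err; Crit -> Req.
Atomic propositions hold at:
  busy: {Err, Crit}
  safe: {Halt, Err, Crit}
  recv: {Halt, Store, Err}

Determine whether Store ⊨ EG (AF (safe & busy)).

No

Sat(safe & busy) = {Err, Crit}
AF (safe & busy): least fixpoint, start Z0 = {Err, Crit}, add states with every successor in Z. Already a fixed point.
Sat(AF (safe & busy)) = {Err, Crit}
EG (AF (safe & busy)): greatest fixpoint, start Z0 = {Err, Crit}, keep only states in Sat with some successor in Z. Already a fixed point.
Sat(EG (AF (safe & busy))) = {Err, Crit}
Store ∉ Sat(EG (AF (safe & busy))) = {Err, Crit}, so the formula does not hold at Store.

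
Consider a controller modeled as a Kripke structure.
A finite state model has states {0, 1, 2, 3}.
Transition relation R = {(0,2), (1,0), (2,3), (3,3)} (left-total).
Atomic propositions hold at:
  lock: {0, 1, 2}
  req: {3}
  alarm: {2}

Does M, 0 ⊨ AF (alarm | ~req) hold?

Sat(~req) = {0, 1, 2}
Sat(alarm | ~req) = {0, 1, 2}
AF (alarm | ~req): least fixpoint, start Z0 = {0, 1, 2}, add states with every successor in Z. Already a fixed point.
Sat(AF (alarm | ~req)) = {0, 1, 2}
0 ∈ Sat(AF (alarm | ~req)) = {0, 1, 2}, so the formula holds at 0.

Yes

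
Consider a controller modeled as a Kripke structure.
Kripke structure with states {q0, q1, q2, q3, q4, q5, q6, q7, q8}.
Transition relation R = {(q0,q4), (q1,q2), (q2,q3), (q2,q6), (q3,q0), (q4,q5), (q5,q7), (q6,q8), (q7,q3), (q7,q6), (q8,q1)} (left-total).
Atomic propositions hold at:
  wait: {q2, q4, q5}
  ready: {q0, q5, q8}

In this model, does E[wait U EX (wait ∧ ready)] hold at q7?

Sat(wait ∧ ready) = {q5}
Sat(EX (wait ∧ ready)) = {s : some successor in {q5}} = {q4}
E[wait U EX (wait ∧ ready)]: least fixpoint, start Z0 = Sat(EX (wait ∧ ready)) = {q4}, add states in Sat(wait) with some successor in Z. Already a fixed point.
Sat(E[wait U EX (wait ∧ ready)]) = {q4}
q7 ∉ Sat(E[wait U EX (wait ∧ ready)]) = {q4}, so the formula does not hold at q7.

No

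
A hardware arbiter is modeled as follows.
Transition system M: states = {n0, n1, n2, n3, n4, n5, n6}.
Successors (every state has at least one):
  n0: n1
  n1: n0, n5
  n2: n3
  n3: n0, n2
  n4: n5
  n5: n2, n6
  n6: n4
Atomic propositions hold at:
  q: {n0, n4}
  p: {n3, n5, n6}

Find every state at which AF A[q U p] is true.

{n2, n3, n4, n5, n6}

A[q U p]: least fixpoint, start Z0 = Sat(p) = {n3, n5, n6}, add states in Sat(q) with every successor in Z. Z1 = {n3, n4, n5, n6}; fixed.
Sat(A[q U p]) = {n3, n4, n5, n6}
AF A[q U p]: least fixpoint, start Z0 = {n3, n4, n5, n6}, add states with every successor in Z. Z1 = {n2, n3, n4, n5, n6}; fixed.
Sat(AF A[q U p]) = {n2, n3, n4, n5, n6}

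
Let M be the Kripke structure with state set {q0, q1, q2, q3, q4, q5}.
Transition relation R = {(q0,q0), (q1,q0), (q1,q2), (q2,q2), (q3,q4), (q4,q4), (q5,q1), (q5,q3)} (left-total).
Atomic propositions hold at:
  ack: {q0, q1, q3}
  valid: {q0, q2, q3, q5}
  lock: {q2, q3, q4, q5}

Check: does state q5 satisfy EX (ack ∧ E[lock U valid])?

Yes

E[lock U valid]: least fixpoint, start Z0 = Sat(valid) = {q0, q2, q3, q5}, add states in Sat(lock) with some successor in Z. Already a fixed point.
Sat(E[lock U valid]) = {q0, q2, q3, q5}
Sat(ack ∧ E[lock U valid]) = {q0, q3}
Sat(EX (ack ∧ E[lock U valid])) = {s : some successor in {q0, q3}} = {q0, q1, q5}
q5 ∈ Sat(EX (ack ∧ E[lock U valid])) = {q0, q1, q5}, so the formula holds at q5.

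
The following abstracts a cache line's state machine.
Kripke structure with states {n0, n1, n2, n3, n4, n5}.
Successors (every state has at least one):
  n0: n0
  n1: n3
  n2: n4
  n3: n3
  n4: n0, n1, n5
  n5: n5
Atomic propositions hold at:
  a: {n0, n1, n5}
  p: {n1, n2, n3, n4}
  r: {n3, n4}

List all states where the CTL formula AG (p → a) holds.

Sat(p → a) = {n0, n1, n5}
AG (p → a): greatest fixpoint, start Z0 = {n0, n1, n5}, keep only states in Sat with every successor in Z. Z1 = {n0, n5}; fixed.
Sat(AG (p → a)) = {n0, n5}

{n0, n5}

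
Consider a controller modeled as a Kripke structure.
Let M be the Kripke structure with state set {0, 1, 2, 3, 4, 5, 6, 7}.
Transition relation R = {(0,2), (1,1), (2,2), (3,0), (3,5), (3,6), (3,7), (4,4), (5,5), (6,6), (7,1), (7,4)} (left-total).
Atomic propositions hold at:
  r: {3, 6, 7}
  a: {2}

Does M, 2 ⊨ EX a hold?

Sat(EX a) = {s : some successor in {2}} = {0, 2}
2 ∈ Sat(EX a) = {0, 2}, so the formula holds at 2.

Yes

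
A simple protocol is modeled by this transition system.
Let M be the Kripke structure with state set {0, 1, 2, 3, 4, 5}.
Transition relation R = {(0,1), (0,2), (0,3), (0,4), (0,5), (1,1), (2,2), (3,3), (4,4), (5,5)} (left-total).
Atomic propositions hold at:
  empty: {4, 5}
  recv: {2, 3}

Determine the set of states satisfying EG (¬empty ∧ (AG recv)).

Sat(¬empty) = {0, 1, 2, 3}
AG recv: greatest fixpoint, start Z0 = {2, 3}, keep only states in Sat with every successor in Z. Already a fixed point.
Sat(AG recv) = {2, 3}
Sat(¬empty ∧ (AG recv)) = {2, 3}
EG (¬empty ∧ (AG recv)): greatest fixpoint, start Z0 = {2, 3}, keep only states in Sat with some successor in Z. Already a fixed point.
Sat(EG (¬empty ∧ (AG recv))) = {2, 3}

{2, 3}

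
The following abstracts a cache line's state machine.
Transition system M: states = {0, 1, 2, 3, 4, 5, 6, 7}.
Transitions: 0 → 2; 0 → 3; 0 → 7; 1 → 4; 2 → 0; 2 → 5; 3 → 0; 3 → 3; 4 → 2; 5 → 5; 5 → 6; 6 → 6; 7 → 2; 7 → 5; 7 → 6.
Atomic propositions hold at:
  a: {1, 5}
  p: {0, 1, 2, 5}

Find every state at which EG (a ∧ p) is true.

{5}

Sat(a ∧ p) = {1, 5}
EG (a ∧ p): greatest fixpoint, start Z0 = {1, 5}, keep only states in Sat with some successor in Z. Z1 = {5}; fixed.
Sat(EG (a ∧ p)) = {5}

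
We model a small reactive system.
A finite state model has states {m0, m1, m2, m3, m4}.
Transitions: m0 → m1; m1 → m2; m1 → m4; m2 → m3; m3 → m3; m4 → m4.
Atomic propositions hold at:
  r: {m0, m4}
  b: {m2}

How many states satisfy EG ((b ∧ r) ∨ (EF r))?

Sat(b ∧ r) = ∅
EF r: least fixpoint, start Z0 = {m0, m4}, add states with some successor in Z. Z1 = {m0, m1, m4}; fixed.
Sat(EF r) = {m0, m1, m4}
Sat((b ∧ r) ∨ (EF r)) = {m0, m1, m4}
EG ((b ∧ r) ∨ (EF r)): greatest fixpoint, start Z0 = {m0, m1, m4}, keep only states in Sat with some successor in Z. Already a fixed point.
Sat(EG ((b ∧ r) ∨ (EF r))) = {m0, m1, m4}
|Sat(EG ((b ∧ r) ∨ (EF r)))| = |{m0, m1, m4}| = 3.

3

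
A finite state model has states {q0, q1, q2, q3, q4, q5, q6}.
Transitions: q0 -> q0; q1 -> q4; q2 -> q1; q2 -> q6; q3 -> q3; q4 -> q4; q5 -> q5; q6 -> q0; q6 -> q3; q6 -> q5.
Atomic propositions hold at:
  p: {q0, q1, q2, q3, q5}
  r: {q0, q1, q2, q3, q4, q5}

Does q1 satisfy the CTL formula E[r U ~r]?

No

Sat(~r) = {q6}
E[r U ~r]: least fixpoint, start Z0 = Sat(~r) = {q6}, add states in Sat(r) with some successor in Z. Z1 = {q2, q6}; fixed.
Sat(E[r U ~r]) = {q2, q6}
q1 ∉ Sat(E[r U ~r]) = {q2, q6}, so the formula does not hold at q1.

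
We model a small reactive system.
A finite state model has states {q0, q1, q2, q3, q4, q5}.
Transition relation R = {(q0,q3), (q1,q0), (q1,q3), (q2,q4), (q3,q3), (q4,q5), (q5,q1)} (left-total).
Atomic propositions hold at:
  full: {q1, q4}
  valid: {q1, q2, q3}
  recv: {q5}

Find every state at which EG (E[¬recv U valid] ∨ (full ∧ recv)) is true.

{q0, q1, q3}

Sat(¬recv) = {q0, q1, q2, q3, q4}
E[¬recv U valid]: least fixpoint, start Z0 = Sat(valid) = {q1, q2, q3}, add states in Sat(¬recv) with some successor in Z. Z1 = {q0, q1, q2, q3}; fixed.
Sat(E[¬recv U valid]) = {q0, q1, q2, q3}
Sat(full ∧ recv) = ∅
Sat(E[¬recv U valid] ∨ (full ∧ recv)) = {q0, q1, q2, q3}
EG (E[¬recv U valid] ∨ (full ∧ recv)): greatest fixpoint, start Z0 = {q0, q1, q2, q3}, keep only states in Sat with some successor in Z. Z1 = {q0, q1, q3}; fixed.
Sat(EG (E[¬recv U valid] ∨ (full ∧ recv))) = {q0, q1, q3}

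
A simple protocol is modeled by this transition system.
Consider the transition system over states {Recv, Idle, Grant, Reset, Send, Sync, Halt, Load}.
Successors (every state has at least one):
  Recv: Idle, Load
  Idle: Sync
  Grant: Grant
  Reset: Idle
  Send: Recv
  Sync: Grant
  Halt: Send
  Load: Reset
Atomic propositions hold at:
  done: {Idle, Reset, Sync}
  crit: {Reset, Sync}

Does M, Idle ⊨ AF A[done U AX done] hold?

Sat(AX done) = {s : every successor in {Idle, Reset, Sync}} = {Idle, Reset, Load}
A[done U AX done]: least fixpoint, start Z0 = Sat(AX done) = {Idle, Reset, Load}, add states in Sat(done) with every successor in Z. Already a fixed point.
Sat(A[done U AX done]) = {Idle, Reset, Load}
AF A[done U AX done]: least fixpoint, start Z0 = {Idle, Reset, Load}, add states with every successor in Z. Z1 = {Recv, Idle, Reset, Load}; Z2 = {Recv, Idle, Reset, Send, Load}; Z3 = {Recv, Idle, Reset, Send, Halt, Load}; fixed.
Sat(AF A[done U AX done]) = {Recv, Idle, Reset, Send, Halt, Load}
Idle ∈ Sat(AF A[done U AX done]) = {Recv, Idle, Reset, Send, Halt, Load}, so the formula holds at Idle.

Yes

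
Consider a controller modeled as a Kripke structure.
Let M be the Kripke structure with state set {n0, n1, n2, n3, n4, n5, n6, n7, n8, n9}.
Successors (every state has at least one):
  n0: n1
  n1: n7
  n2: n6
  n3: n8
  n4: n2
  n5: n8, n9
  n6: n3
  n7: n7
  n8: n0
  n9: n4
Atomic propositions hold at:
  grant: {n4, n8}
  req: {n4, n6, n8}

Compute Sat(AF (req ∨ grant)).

{n2, n3, n4, n5, n6, n8, n9}

Sat(req ∨ grant) = {n4, n6, n8}
AF (req ∨ grant): least fixpoint, start Z0 = {n4, n6, n8}, add states with every successor in Z. Z1 = {n2, n3, n4, n6, n8, n9}; Z2 = {n2, n3, n4, n5, n6, n8, n9}; fixed.
Sat(AF (req ∨ grant)) = {n2, n3, n4, n5, n6, n8, n9}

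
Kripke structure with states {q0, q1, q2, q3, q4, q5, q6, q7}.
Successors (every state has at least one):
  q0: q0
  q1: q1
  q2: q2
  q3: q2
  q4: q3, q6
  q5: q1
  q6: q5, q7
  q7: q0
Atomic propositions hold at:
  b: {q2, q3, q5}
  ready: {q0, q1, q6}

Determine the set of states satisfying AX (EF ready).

{q0, q1, q5, q6, q7}

EF ready: least fixpoint, start Z0 = {q0, q1, q6}, add states with some successor in Z. Z1 = {q0, q1, q4, q5, q6, q7}; fixed.
Sat(EF ready) = {q0, q1, q4, q5, q6, q7}
Sat(AX (EF ready)) = {s : every successor in {q0, q1, q4, q5, q6, q7}} = {q0, q1, q5, q6, q7}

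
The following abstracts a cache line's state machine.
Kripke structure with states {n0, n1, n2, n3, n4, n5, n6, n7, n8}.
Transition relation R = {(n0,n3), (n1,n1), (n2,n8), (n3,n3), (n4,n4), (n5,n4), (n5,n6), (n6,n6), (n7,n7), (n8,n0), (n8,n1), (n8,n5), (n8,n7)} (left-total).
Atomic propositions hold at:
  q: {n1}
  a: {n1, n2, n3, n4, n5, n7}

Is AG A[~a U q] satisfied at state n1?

Sat(~a) = {n0, n6, n8}
A[~a U q]: least fixpoint, start Z0 = Sat(q) = {n1}, add states in Sat(~a) with every successor in Z. Already a fixed point.
Sat(A[~a U q]) = {n1}
AG A[~a U q]: greatest fixpoint, start Z0 = {n1}, keep only states in Sat with every successor in Z. Already a fixed point.
Sat(AG A[~a U q]) = {n1}
n1 ∈ Sat(AG A[~a U q]) = {n1}, so the formula holds at n1.

Yes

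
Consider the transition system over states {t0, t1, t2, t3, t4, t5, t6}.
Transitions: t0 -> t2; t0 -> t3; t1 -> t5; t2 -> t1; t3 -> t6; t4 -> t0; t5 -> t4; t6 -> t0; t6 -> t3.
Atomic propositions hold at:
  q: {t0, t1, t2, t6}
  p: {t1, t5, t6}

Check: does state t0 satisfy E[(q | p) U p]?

Sat(q | p) = {t0, t1, t2, t5, t6}
E[(q | p) U p]: least fixpoint, start Z0 = Sat(p) = {t1, t5, t6}, add states in Sat(q | p) with some successor in Z. Z1 = {t1, t2, t5, t6}; Z2 = {t0, t1, t2, t5, t6}; fixed.
Sat(E[(q | p) U p]) = {t0, t1, t2, t5, t6}
t0 ∈ Sat(E[(q | p) U p]) = {t0, t1, t2, t5, t6}, so the formula holds at t0.

Yes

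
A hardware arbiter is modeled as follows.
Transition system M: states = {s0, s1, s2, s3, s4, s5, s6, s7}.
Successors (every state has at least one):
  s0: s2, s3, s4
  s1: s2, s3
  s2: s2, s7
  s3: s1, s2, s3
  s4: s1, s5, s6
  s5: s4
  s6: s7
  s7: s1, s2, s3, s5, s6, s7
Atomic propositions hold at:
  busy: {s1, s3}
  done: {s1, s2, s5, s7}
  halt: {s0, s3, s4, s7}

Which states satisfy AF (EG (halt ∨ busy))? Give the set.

{s0, s1, s3, s4, s5, s6, s7}

Sat(halt ∨ busy) = {s0, s1, s3, s4, s7}
EG (halt ∨ busy): greatest fixpoint, start Z0 = {s0, s1, s3, s4, s7}, keep only states in Sat with some successor in Z. Already a fixed point.
Sat(EG (halt ∨ busy)) = {s0, s1, s3, s4, s7}
AF (EG (halt ∨ busy)): least fixpoint, start Z0 = {s0, s1, s3, s4, s7}, add states with every successor in Z. Z1 = {s0, s1, s3, s4, s5, s6, s7}; fixed.
Sat(AF (EG (halt ∨ busy))) = {s0, s1, s3, s4, s5, s6, s7}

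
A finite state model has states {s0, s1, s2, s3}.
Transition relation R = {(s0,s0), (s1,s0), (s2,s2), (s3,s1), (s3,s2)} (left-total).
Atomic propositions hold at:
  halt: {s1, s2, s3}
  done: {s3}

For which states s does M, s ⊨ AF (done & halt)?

Sat(done & halt) = {s3}
AF (done & halt): least fixpoint, start Z0 = {s3}, add states with every successor in Z. Already a fixed point.
Sat(AF (done & halt)) = {s3}

{s3}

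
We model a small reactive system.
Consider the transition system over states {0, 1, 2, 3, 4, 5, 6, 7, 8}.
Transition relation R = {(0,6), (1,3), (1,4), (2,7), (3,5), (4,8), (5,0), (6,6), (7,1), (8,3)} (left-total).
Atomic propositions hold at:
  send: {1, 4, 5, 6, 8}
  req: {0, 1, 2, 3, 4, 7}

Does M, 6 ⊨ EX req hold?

Sat(EX req) = {s : some successor in {0, 1, 2, 3, 4, 7}} = {1, 2, 5, 7, 8}
6 ∉ Sat(EX req) = {1, 2, 5, 7, 8}, so the formula does not hold at 6.

No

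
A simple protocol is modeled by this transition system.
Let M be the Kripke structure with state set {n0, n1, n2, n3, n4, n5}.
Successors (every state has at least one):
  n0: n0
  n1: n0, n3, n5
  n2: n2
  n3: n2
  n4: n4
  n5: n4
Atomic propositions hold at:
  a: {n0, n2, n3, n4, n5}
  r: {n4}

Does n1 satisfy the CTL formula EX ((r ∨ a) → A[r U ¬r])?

Yes

Sat(r ∨ a) = {n0, n2, n3, n4, n5}
Sat(¬r) = {n0, n1, n2, n3, n5}
A[r U ¬r]: least fixpoint, start Z0 = Sat(¬r) = {n0, n1, n2, n3, n5}, add states in Sat(r) with every successor in Z. Already a fixed point.
Sat(A[r U ¬r]) = {n0, n1, n2, n3, n5}
Sat((r ∨ a) → A[r U ¬r]) = {n0, n1, n2, n3, n5}
Sat(EX ((r ∨ a) → A[r U ¬r])) = {s : some successor in {n0, n1, n2, n3, n5}} = {n0, n1, n2, n3}
n1 ∈ Sat(EX ((r ∨ a) → A[r U ¬r])) = {n0, n1, n2, n3}, so the formula holds at n1.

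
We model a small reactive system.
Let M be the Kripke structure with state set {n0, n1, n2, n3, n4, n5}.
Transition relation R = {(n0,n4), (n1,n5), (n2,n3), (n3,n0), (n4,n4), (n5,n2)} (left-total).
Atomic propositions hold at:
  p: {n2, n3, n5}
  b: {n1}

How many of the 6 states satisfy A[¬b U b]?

Sat(¬b) = {n0, n2, n3, n4, n5}
A[¬b U b]: least fixpoint, start Z0 = Sat(b) = {n1}, add states in Sat(¬b) with every successor in Z. Already a fixed point.
Sat(A[¬b U b]) = {n1}
|Sat(A[¬b U b])| = |{n1}| = 1.

1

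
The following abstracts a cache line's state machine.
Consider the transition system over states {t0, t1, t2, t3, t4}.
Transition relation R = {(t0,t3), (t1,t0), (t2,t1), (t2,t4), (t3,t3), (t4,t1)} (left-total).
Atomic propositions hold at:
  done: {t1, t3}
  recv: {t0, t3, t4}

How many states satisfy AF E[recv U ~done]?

4

Sat(~done) = {t0, t2, t4}
E[recv U ~done]: least fixpoint, start Z0 = Sat(~done) = {t0, t2, t4}, add states in Sat(recv) with some successor in Z. Already a fixed point.
Sat(E[recv U ~done]) = {t0, t2, t4}
AF E[recv U ~done]: least fixpoint, start Z0 = {t0, t2, t4}, add states with every successor in Z. Z1 = {t0, t1, t2, t4}; fixed.
Sat(AF E[recv U ~done]) = {t0, t1, t2, t4}
|Sat(AF E[recv U ~done])| = |{t0, t1, t2, t4}| = 4.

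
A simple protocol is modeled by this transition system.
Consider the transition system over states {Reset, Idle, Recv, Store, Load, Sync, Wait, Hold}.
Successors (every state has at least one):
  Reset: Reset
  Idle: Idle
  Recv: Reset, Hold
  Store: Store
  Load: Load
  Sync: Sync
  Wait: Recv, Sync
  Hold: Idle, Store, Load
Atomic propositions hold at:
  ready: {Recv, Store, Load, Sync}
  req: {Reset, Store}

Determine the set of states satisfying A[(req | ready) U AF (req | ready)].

{Reset, Recv, Store, Load, Sync, Wait}

Sat(req | ready) = {Reset, Recv, Store, Load, Sync}
AF (req | ready): least fixpoint, start Z0 = {Reset, Recv, Store, Load, Sync}, add states with every successor in Z. Z1 = {Reset, Recv, Store, Load, Sync, Wait}; fixed.
Sat(AF (req | ready)) = {Reset, Recv, Store, Load, Sync, Wait}
A[(req | ready) U AF (req | ready)]: least fixpoint, start Z0 = Sat(AF (req | ready)) = {Reset, Recv, Store, Load, Sync, Wait}, add states in Sat(req | ready) with every successor in Z. Already a fixed point.
Sat(A[(req | ready) U AF (req | ready)]) = {Reset, Recv, Store, Load, Sync, Wait}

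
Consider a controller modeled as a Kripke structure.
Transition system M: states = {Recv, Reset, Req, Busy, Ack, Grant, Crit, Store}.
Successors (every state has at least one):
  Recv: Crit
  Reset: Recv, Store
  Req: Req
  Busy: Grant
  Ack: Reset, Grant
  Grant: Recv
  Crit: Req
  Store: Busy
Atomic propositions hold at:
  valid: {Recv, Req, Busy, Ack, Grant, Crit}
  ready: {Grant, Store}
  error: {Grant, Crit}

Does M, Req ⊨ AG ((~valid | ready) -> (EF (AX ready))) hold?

Yes

Sat(~valid) = {Reset, Store}
Sat(~valid | ready) = {Reset, Grant, Store}
Sat(AX ready) = {s : every successor in {Grant, Store}} = {Busy}
EF (AX ready): least fixpoint, start Z0 = {Busy}, add states with some successor in Z. Z1 = {Busy, Store}; Z2 = {Reset, Busy, Store}; Z3 = {Reset, Busy, Ack, Store}; fixed.
Sat(EF (AX ready)) = {Reset, Busy, Ack, Store}
Sat((~valid | ready) -> (EF (AX ready))) = {Recv, Reset, Req, Busy, Ack, Crit, Store}
AG ((~valid | ready) -> (EF (AX ready))): greatest fixpoint, start Z0 = {Recv, Reset, Req, Busy, Ack, Crit, Store}, keep only states in Sat with every successor in Z. Z1 = {Recv, Reset, Req, Crit, Store}; Z2 = {Recv, Reset, Req, Crit}; Z3 = {Recv, Req, Crit}; fixed.
Sat(AG ((~valid | ready) -> (EF (AX ready)))) = {Recv, Req, Crit}
Req ∈ Sat(AG ((~valid | ready) -> (EF (AX ready)))) = {Recv, Req, Crit}, so the formula holds at Req.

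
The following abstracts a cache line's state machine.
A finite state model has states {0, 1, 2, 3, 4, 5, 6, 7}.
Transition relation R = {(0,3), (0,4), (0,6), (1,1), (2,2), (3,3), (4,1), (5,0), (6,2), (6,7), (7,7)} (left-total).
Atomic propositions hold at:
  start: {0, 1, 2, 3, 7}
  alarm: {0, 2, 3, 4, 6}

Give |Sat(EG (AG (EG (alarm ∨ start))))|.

Sat(alarm ∨ start) = {0, 1, 2, 3, 4, 6, 7}
EG (alarm ∨ start): greatest fixpoint, start Z0 = {0, 1, 2, 3, 4, 6, 7}, keep only states in Sat with some successor in Z. Already a fixed point.
Sat(EG (alarm ∨ start)) = {0, 1, 2, 3, 4, 6, 7}
AG (EG (alarm ∨ start)): greatest fixpoint, start Z0 = {0, 1, 2, 3, 4, 6, 7}, keep only states in Sat with every successor in Z. Already a fixed point.
Sat(AG (EG (alarm ∨ start))) = {0, 1, 2, 3, 4, 6, 7}
EG (AG (EG (alarm ∨ start))): greatest fixpoint, start Z0 = {0, 1, 2, 3, 4, 6, 7}, keep only states in Sat with some successor in Z. Already a fixed point.
Sat(EG (AG (EG (alarm ∨ start)))) = {0, 1, 2, 3, 4, 6, 7}
|Sat(EG (AG (EG (alarm ∨ start))))| = |{0, 1, 2, 3, 4, 6, 7}| = 7.

7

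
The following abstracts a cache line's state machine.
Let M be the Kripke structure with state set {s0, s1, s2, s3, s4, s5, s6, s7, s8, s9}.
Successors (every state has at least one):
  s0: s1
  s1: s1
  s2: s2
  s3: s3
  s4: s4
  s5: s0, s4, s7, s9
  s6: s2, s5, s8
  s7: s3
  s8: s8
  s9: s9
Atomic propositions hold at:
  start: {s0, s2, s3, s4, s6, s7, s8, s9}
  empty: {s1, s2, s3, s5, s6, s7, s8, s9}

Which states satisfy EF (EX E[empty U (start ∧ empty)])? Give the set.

Sat(start ∧ empty) = {s2, s3, s6, s7, s8, s9}
E[empty U (start ∧ empty)]: least fixpoint, start Z0 = Sat((start ∧ empty)) = {s2, s3, s6, s7, s8, s9}, add states in Sat(empty) with some successor in Z. Z1 = {s2, s3, s5, s6, s7, s8, s9}; fixed.
Sat(E[empty U (start ∧ empty)]) = {s2, s3, s5, s6, s7, s8, s9}
Sat(EX E[empty U (start ∧ empty)]) = {s : some successor in {s2, s3, s5, s6, s7, s8, s9}} = {s2, s3, s5, s6, s7, s8, s9}
EF (EX E[empty U (start ∧ empty)]): least fixpoint, start Z0 = {s2, s3, s5, s6, s7, s8, s9}, add states with some successor in Z. Already a fixed point.
Sat(EF (EX E[empty U (start ∧ empty)])) = {s2, s3, s5, s6, s7, s8, s9}

{s2, s3, s5, s6, s7, s8, s9}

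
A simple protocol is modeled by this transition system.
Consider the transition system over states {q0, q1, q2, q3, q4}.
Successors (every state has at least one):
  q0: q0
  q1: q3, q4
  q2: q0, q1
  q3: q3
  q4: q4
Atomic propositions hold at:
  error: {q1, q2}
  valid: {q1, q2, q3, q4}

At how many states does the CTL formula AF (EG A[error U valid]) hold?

A[error U valid]: least fixpoint, start Z0 = Sat(valid) = {q1, q2, q3, q4}, add states in Sat(error) with every successor in Z. Already a fixed point.
Sat(A[error U valid]) = {q1, q2, q3, q4}
EG A[error U valid]: greatest fixpoint, start Z0 = {q1, q2, q3, q4}, keep only states in Sat with some successor in Z. Already a fixed point.
Sat(EG A[error U valid]) = {q1, q2, q3, q4}
AF (EG A[error U valid]): least fixpoint, start Z0 = {q1, q2, q3, q4}, add states with every successor in Z. Already a fixed point.
Sat(AF (EG A[error U valid])) = {q1, q2, q3, q4}
|Sat(AF (EG A[error U valid]))| = |{q1, q2, q3, q4}| = 4.

4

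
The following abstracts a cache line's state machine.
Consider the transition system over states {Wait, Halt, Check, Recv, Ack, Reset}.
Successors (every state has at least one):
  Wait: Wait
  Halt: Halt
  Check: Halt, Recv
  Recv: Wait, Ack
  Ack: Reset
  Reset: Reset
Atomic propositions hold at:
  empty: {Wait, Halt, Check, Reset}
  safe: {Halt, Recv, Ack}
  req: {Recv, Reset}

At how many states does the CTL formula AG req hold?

1

AG req: greatest fixpoint, start Z0 = {Recv, Reset}, keep only states in Sat with every successor in Z. Z1 = {Reset}; fixed.
Sat(AG req) = {Reset}
|Sat(AG req)| = |{Reset}| = 1.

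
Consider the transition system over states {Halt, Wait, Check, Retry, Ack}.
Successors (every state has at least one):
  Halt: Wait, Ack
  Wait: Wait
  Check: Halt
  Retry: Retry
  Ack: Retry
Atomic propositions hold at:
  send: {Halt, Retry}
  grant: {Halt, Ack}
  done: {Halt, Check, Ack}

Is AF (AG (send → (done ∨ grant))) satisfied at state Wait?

Yes

Sat(done ∨ grant) = {Halt, Check, Ack}
Sat(send → (done ∨ grant)) = {Halt, Wait, Check, Ack}
AG (send → (done ∨ grant)): greatest fixpoint, start Z0 = {Halt, Wait, Check, Ack}, keep only states in Sat with every successor in Z. Z1 = {Halt, Wait, Check}; Z2 = {Wait, Check}; Z3 = {Wait}; fixed.
Sat(AG (send → (done ∨ grant))) = {Wait}
AF (AG (send → (done ∨ grant))): least fixpoint, start Z0 = {Wait}, add states with every successor in Z. Already a fixed point.
Sat(AF (AG (send → (done ∨ grant)))) = {Wait}
Wait ∈ Sat(AF (AG (send → (done ∨ grant)))) = {Wait}, so the formula holds at Wait.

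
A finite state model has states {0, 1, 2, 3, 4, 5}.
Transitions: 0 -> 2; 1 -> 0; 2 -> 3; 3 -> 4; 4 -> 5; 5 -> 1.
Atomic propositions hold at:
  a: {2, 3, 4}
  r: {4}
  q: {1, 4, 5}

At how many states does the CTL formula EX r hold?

1

Sat(EX r) = {s : some successor in {4}} = {3}
|Sat(EX r)| = |{3}| = 1.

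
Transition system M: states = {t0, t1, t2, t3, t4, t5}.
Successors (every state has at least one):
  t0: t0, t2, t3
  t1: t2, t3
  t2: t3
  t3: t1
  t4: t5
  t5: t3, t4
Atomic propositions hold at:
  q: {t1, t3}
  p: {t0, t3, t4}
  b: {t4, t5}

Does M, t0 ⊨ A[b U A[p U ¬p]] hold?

No

Sat(¬p) = {t1, t2, t5}
A[p U ¬p]: least fixpoint, start Z0 = Sat(¬p) = {t1, t2, t5}, add states in Sat(p) with every successor in Z. Z1 = {t1, t2, t3, t4, t5}; fixed.
Sat(A[p U ¬p]) = {t1, t2, t3, t4, t5}
A[b U A[p U ¬p]]: least fixpoint, start Z0 = Sat(A[p U ¬p]) = {t1, t2, t3, t4, t5}, add states in Sat(b) with every successor in Z. Already a fixed point.
Sat(A[b U A[p U ¬p]]) = {t1, t2, t3, t4, t5}
t0 ∉ Sat(A[b U A[p U ¬p]]) = {t1, t2, t3, t4, t5}, so the formula does not hold at t0.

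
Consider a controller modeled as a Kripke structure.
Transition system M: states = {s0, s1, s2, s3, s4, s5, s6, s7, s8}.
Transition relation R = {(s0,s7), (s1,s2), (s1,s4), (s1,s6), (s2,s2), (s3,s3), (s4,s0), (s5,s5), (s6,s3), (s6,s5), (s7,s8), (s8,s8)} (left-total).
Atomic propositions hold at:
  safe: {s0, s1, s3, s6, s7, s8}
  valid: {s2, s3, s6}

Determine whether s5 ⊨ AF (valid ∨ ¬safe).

Sat(¬safe) = {s2, s4, s5}
Sat(valid ∨ ¬safe) = {s2, s3, s4, s5, s6}
AF (valid ∨ ¬safe): least fixpoint, start Z0 = {s2, s3, s4, s5, s6}, add states with every successor in Z. Z1 = {s1, s2, s3, s4, s5, s6}; fixed.
Sat(AF (valid ∨ ¬safe)) = {s1, s2, s3, s4, s5, s6}
s5 ∈ Sat(AF (valid ∨ ¬safe)) = {s1, s2, s3, s4, s5, s6}, so the formula holds at s5.

Yes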